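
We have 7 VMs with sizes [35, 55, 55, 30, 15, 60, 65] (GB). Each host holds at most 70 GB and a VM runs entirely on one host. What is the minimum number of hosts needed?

5

Total = 65 + 60 + 55 + 55 + 35 + 30 + 15 = 315 GB.
Lower bound: ⌈315/70⌉ = 5 hosts.
A packing using 5 hosts:
  host 1: 65 = 65
  host 2: 60 = 60
  host 3: 55 + 15 = 70
  host 4: 55 = 55
  host 5: 35 + 30 = 65
This matches the lower bound, so 5 is optimal.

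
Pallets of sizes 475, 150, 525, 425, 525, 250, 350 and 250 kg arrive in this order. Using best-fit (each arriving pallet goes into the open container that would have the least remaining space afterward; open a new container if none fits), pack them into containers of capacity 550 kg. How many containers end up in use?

7

  475 → container 1 (new)  [load 475/550]
  150 → container 2 (new)  [load 150/550]
  525 → container 3 (new)  [load 525/550]
  425 → container 4 (new)  [load 425/550]
  525 → container 5 (new)  [load 525/550]
  250 → container 2  [load 400/550]
  350 → container 6 (new)  [load 350/550]
  250 → container 7 (new)  [load 250/550]
7 containers opened.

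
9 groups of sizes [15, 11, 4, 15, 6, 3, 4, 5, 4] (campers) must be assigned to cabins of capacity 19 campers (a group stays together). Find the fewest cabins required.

4

Total = 15 + 15 + 11 + 6 + 5 + 4 + 4 + 4 + 3 = 67 campers.
Lower bound: ⌈67/19⌉ = 4 cabins.
A packing using 4 cabins:
  cabin 1: 15 + 4 = 19
  cabin 2: 15 + 4 = 19
  cabin 3: 11 + 6 = 17
  cabin 4: 5 + 4 + 3 = 12
This matches the lower bound, so 4 is optimal.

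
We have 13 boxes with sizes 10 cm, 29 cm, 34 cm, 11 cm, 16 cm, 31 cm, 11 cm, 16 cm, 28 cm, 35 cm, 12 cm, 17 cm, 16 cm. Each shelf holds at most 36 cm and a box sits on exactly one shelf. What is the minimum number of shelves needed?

Total = 35 + 34 + 31 + 29 + 28 + 17 + 16 + 16 + 16 + 12 + 11 + 11 + 10 = 266 cm.
Lower bound: ⌈266/36⌉ = 8 shelves.
A packing using 9 shelves:
  shelf 1: 35 = 35
  shelf 2: 34 = 34
  shelf 3: 31 = 31
  shelf 4: 29 = 29
  shelf 5: 28 = 28
  shelf 6: 17 + 16 = 33
  shelf 7: 16 + 16 = 32
  shelf 8: 12 + 11 + 11 = 34
  shelf 9: 10 = 10
No arrangement into 8 shelves stays within capacity, so 9 is optimal.

9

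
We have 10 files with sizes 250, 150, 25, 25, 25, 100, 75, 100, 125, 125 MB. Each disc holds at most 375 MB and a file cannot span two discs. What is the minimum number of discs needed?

3

Total = 250 + 150 + 125 + 125 + 100 + 100 + 75 + 25 + 25 + 25 = 1000 MB.
Lower bound: ⌈1000/375⌉ = 3 discs.
A packing using 3 discs:
  disc 1: 250 + 125 = 375
  disc 2: 150 + 125 + 100 = 375
  disc 3: 100 + 75 + 25 + 25 + 25 = 250
This matches the lower bound, so 3 is optimal.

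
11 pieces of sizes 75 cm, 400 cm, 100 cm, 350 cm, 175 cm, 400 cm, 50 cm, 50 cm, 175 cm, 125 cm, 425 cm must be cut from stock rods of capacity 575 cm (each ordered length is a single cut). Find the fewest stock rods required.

5

Total = 425 + 400 + 400 + 350 + 175 + 175 + 125 + 100 + 75 + 50 + 50 = 2325 cm.
Lower bound: ⌈2325/575⌉ = 5 stock rods.
A packing using 5 stock rods:
  stock rod 1: 425 + 125 = 550
  stock rod 2: 400 + 175 = 575
  stock rod 3: 400 + 175 = 575
  stock rod 4: 350 + 100 + 75 + 50 = 575
  stock rod 5: 50 = 50
This matches the lower bound, so 5 is optimal.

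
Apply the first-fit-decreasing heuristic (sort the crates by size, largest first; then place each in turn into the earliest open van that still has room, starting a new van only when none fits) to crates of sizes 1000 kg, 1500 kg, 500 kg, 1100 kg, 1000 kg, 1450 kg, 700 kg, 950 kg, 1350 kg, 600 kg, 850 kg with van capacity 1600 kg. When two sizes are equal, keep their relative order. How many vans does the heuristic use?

8

Sorted descending: 1500, 1450, 1350, 1100, 1000, 1000, 950, 850, 700, 600, 500.
  1500 → van 1 (new)  [load 1500/1600]
  1450 → van 2 (new)  [load 1450/1600]
  1350 → van 3 (new)  [load 1350/1600]
  1100 → van 4 (new)  [load 1100/1600]
  1000 → van 5 (new)  [load 1000/1600]
  1000 → van 6 (new)  [load 1000/1600]
  950 → van 7 (new)  [load 950/1600]
  850 → van 8 (new)  [load 850/1600]
  700 → van 8  [load 1550/1600]
  600 → van 5  [load 1600/1600]
  500 → van 4  [load 1600/1600]
8 vans opened.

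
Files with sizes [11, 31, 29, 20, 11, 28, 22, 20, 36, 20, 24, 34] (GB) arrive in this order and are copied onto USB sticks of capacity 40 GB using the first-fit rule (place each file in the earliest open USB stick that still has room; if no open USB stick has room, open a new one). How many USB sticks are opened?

9

  11 → USB stick 1 (new)  [load 11/40]
  31 → USB stick 2 (new)  [load 31/40]
  29 → USB stick 1  [load 40/40]
  20 → USB stick 3 (new)  [load 20/40]
  11 → USB stick 3  [load 31/40]
  28 → USB stick 4 (new)  [load 28/40]
  22 → USB stick 5 (new)  [load 22/40]
  20 → USB stick 6 (new)  [load 20/40]
  36 → USB stick 7 (new)  [load 36/40]
  20 → USB stick 6  [load 40/40]
  24 → USB stick 8 (new)  [load 24/40]
  34 → USB stick 9 (new)  [load 34/40]
9 USB sticks opened.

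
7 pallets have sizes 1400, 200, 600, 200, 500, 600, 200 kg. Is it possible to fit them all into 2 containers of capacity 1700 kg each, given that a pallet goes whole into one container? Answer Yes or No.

Total = 3700 kg; ⌈3700/1700⌉ = 3.
At least 3 containers are required, but only 2 are allowed.

No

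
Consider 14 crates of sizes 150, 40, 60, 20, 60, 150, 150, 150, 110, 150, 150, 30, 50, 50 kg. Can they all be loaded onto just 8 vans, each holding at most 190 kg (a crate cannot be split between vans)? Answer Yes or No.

Yes

A valid assignment using 8 vans:
  van 1: 150 + 40 = 190
  van 2: 150 + 30 = 180
  van 3: 150 + 20 = 170
  van 4: 150 = 150
  van 5: 150 = 150
  van 6: 150 = 150
  van 7: 110 + 60 = 170
  van 8: 60 + 50 + 50 = 160
Every load is within 190 kg, so 8 vans suffice.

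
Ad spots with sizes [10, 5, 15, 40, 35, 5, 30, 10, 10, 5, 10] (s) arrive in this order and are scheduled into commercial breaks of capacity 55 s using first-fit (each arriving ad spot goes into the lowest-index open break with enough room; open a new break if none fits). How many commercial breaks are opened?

  10 → break 1 (new)  [load 10/55]
  5 → break 1  [load 15/55]
  15 → break 1  [load 30/55]
  40 → break 2 (new)  [load 40/55]
  35 → break 3 (new)  [load 35/55]
  5 → break 1  [load 35/55]
  30 → break 4 (new)  [load 30/55]
  10 → break 1  [load 45/55]
  10 → break 1  [load 55/55]
  5 → break 2  [load 45/55]
  10 → break 2  [load 55/55]
4 commercial breaks opened.

4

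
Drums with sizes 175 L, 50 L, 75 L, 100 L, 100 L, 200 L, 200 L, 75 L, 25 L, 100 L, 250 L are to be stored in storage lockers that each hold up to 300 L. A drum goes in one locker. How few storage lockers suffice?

5

Total = 250 + 200 + 200 + 175 + 100 + 100 + 100 + 75 + 75 + 50 + 25 = 1350 L.
Lower bound: ⌈1350/300⌉ = 5 storage lockers.
A packing using 5 storage lockers:
  locker 1: 250 + 50 = 300
  locker 2: 200 + 100 = 300
  locker 3: 200 + 100 = 300
  locker 4: 175 + 100 + 25 = 300
  locker 5: 75 + 75 = 150
This matches the lower bound, so 5 is optimal.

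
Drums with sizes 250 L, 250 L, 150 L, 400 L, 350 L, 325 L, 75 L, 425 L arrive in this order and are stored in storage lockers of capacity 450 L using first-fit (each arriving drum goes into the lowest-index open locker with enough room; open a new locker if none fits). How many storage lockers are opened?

  250 → locker 1 (new)  [load 250/450]
  250 → locker 2 (new)  [load 250/450]
  150 → locker 1  [load 400/450]
  400 → locker 3 (new)  [load 400/450]
  350 → locker 4 (new)  [load 350/450]
  325 → locker 5 (new)  [load 325/450]
  75 → locker 2  [load 325/450]
  425 → locker 6 (new)  [load 425/450]
6 storage lockers opened.

6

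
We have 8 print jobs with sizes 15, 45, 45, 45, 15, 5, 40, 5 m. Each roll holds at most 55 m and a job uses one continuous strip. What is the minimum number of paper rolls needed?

Total = 45 + 45 + 45 + 40 + 15 + 15 + 5 + 5 = 215 m.
Lower bound: ⌈215/55⌉ = 4 paper rolls.
A packing using 5 paper rolls:
  roll 1: 45 + 5 + 5 = 55
  roll 2: 45 = 45
  roll 3: 45 = 45
  roll 4: 40 + 15 = 55
  roll 5: 15 = 15
No arrangement into 4 paper rolls stays within capacity, so 5 is optimal.

5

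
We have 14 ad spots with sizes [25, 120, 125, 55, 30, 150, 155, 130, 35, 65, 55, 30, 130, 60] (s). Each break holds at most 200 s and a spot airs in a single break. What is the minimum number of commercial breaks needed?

7

Total = 155 + 150 + 130 + 130 + 125 + 120 + 65 + 60 + 55 + 55 + 35 + 30 + 30 + 25 = 1165 s.
Lower bound: ⌈1165/200⌉ = 6 commercial breaks.
A packing using 7 commercial breaks:
  break 1: 155 + 35 = 190
  break 2: 150 + 30 = 180
  break 3: 130 + 65 = 195
  break 4: 130 + 60 = 190
  break 5: 125 + 55 = 180
  break 6: 120 + 55 + 25 = 200
  break 7: 30 = 30
No arrangement into 6 commercial breaks stays within capacity, so 7 is optimal.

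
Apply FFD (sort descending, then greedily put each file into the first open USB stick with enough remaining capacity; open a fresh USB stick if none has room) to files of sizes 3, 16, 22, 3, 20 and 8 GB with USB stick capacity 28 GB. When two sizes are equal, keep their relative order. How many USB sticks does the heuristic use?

3

Sorted descending: 22, 20, 16, 8, 3, 3.
  22 → USB stick 1 (new)  [load 22/28]
  20 → USB stick 2 (new)  [load 20/28]
  16 → USB stick 3 (new)  [load 16/28]
  8 → USB stick 2  [load 28/28]
  3 → USB stick 1  [load 25/28]
  3 → USB stick 1  [load 28/28]
3 USB sticks opened.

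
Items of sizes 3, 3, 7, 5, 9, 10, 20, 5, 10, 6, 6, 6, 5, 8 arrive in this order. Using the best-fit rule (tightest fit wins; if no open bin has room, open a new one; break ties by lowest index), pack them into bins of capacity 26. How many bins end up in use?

5

  3 → bin 1 (new)  [load 3/26]
  3 → bin 1  [load 6/26]
  7 → bin 1  [load 13/26]
  5 → bin 1  [load 18/26]
  9 → bin 2 (new)  [load 9/26]
  10 → bin 2  [load 19/26]
  20 → bin 3 (new)  [load 20/26]
  5 → bin 3  [load 25/26]
  10 → bin 4 (new)  [load 10/26]
  6 → bin 2  [load 25/26]
  6 → bin 1  [load 24/26]
  6 → bin 4  [load 16/26]
  5 → bin 4  [load 21/26]
  8 → bin 5 (new)  [load 8/26]
5 bins opened.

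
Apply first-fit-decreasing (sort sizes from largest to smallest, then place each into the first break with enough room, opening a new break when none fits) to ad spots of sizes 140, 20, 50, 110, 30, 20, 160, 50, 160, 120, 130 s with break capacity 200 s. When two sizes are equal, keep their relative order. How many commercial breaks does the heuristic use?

Sorted descending: 160, 160, 140, 130, 120, 110, 50, 50, 30, 20, 20.
  160 → break 1 (new)  [load 160/200]
  160 → break 2 (new)  [load 160/200]
  140 → break 3 (new)  [load 140/200]
  130 → break 4 (new)  [load 130/200]
  120 → break 5 (new)  [load 120/200]
  110 → break 6 (new)  [load 110/200]
  50 → break 3  [load 190/200]
  50 → break 4  [load 180/200]
  30 → break 1  [load 190/200]
  20 → break 2  [load 180/200]
  20 → break 2  [load 200/200]
6 commercial breaks opened.

6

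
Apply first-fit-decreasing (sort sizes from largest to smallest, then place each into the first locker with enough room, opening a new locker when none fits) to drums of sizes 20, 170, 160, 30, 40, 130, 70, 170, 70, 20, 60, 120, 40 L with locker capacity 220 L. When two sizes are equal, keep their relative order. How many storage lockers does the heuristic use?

6

Sorted descending: 170, 170, 160, 130, 120, 70, 70, 60, 40, 40, 30, 20, 20.
  170 → locker 1 (new)  [load 170/220]
  170 → locker 2 (new)  [load 170/220]
  160 → locker 3 (new)  [load 160/220]
  130 → locker 4 (new)  [load 130/220]
  120 → locker 5 (new)  [load 120/220]
  70 → locker 4  [load 200/220]
  70 → locker 5  [load 190/220]
  60 → locker 3  [load 220/220]
  40 → locker 1  [load 210/220]
  40 → locker 2  [load 210/220]
  30 → locker 5  [load 220/220]
  20 → locker 4  [load 220/220]
  20 → locker 6 (new)  [load 20/220]
6 storage lockers opened.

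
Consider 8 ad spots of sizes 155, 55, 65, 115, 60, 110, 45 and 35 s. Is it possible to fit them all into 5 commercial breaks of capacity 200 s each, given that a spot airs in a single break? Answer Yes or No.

Yes

A valid assignment using 4 commercial breaks:
  break 1: 155 + 45 = 200
  break 2: 115 + 65 = 180
  break 3: 110 + 60 = 170
  break 4: 55 + 35 = 90
That uses only 4 ≤ 5, so 5 commercial breaks are enough.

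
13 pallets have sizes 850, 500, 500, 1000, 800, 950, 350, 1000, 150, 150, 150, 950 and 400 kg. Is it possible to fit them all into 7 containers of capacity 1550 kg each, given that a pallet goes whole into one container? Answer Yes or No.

A valid assignment using 6 containers:
  container 1: 1000 + 500 = 1500
  container 2: 1000 + 500 = 1500
  container 3: 950 + 400 + 150 = 1500
  container 4: 950 + 350 + 150 = 1450
  container 5: 850 + 150 = 1000
  container 6: 800 = 800
That uses only 6 ≤ 7, so 7 containers are enough.

Yes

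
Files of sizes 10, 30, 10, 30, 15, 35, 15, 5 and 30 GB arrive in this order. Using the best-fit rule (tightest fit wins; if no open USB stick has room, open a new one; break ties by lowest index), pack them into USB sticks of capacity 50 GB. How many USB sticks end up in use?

4

  10 → USB stick 1 (new)  [load 10/50]
  30 → USB stick 1  [load 40/50]
  10 → USB stick 1  [load 50/50]
  30 → USB stick 2 (new)  [load 30/50]
  15 → USB stick 2  [load 45/50]
  35 → USB stick 3 (new)  [load 35/50]
  15 → USB stick 3  [load 50/50]
  5 → USB stick 2  [load 50/50]
  30 → USB stick 4 (new)  [load 30/50]
4 USB sticks opened.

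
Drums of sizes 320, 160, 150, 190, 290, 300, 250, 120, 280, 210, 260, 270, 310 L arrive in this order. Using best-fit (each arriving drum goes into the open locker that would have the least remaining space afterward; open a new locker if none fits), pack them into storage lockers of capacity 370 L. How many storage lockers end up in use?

11

  320 → locker 1 (new)  [load 320/370]
  160 → locker 2 (new)  [load 160/370]
  150 → locker 2  [load 310/370]
  190 → locker 3 (new)  [load 190/370]
  290 → locker 4 (new)  [load 290/370]
  300 → locker 5 (new)  [load 300/370]
  250 → locker 6 (new)  [load 250/370]
  120 → locker 6  [load 370/370]
  280 → locker 7 (new)  [load 280/370]
  210 → locker 8 (new)  [load 210/370]
  260 → locker 9 (new)  [load 260/370]
  270 → locker 10 (new)  [load 270/370]
  310 → locker 11 (new)  [load 310/370]
11 storage lockers opened.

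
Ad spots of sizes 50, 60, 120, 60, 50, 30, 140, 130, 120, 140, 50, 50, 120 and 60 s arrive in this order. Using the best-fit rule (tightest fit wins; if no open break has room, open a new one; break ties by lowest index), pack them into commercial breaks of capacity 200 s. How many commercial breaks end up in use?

7

  50 → break 1 (new)  [load 50/200]
  60 → break 1  [load 110/200]
  120 → break 2 (new)  [load 120/200]
  60 → break 2  [load 180/200]
  50 → break 1  [load 160/200]
  30 → break 1  [load 190/200]
  140 → break 3 (new)  [load 140/200]
  130 → break 4 (new)  [load 130/200]
  120 → break 5 (new)  [load 120/200]
  140 → break 6 (new)  [load 140/200]
  50 → break 3  [load 190/200]
  50 → break 6  [load 190/200]
  120 → break 7 (new)  [load 120/200]
  60 → break 4  [load 190/200]
7 commercial breaks opened.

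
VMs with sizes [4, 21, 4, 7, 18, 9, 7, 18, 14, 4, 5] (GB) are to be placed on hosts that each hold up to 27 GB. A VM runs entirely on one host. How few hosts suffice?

5

Total = 21 + 18 + 18 + 14 + 9 + 7 + 7 + 5 + 4 + 4 + 4 = 111 GB.
Lower bound: ⌈111/27⌉ = 5 hosts.
A packing using 5 hosts:
  host 1: 21 + 5 = 26
  host 2: 18 + 9 = 27
  host 3: 18 + 7 = 25
  host 4: 14 + 7 + 4 = 25
  host 5: 4 + 4 = 8
This matches the lower bound, so 5 is optimal.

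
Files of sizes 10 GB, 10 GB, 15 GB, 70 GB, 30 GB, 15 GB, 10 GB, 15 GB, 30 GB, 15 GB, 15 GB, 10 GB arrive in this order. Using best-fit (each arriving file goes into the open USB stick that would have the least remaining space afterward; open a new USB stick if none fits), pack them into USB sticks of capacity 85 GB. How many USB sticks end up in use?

3

  10 → USB stick 1 (new)  [load 10/85]
  10 → USB stick 1  [load 20/85]
  15 → USB stick 1  [load 35/85]
  70 → USB stick 2 (new)  [load 70/85]
  30 → USB stick 1  [load 65/85]
  15 → USB stick 2  [load 85/85]
  10 → USB stick 1  [load 75/85]
  15 → USB stick 3 (new)  [load 15/85]
  30 → USB stick 3  [load 45/85]
  15 → USB stick 3  [load 60/85]
  15 → USB stick 3  [load 75/85]
  10 → USB stick 1  [load 85/85]
3 USB sticks opened.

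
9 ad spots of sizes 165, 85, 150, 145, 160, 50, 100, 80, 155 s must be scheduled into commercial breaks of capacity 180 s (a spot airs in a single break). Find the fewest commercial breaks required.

Total = 165 + 160 + 155 + 150 + 145 + 100 + 85 + 80 + 50 = 1090 s.
Lower bound: ⌈1090/180⌉ = 7 commercial breaks.
A packing using 7 commercial breaks:
  break 1: 165 = 165
  break 2: 160 = 160
  break 3: 155 = 155
  break 4: 150 = 150
  break 5: 145 = 145
  break 6: 100 + 80 = 180
  break 7: 85 + 50 = 135
This matches the lower bound, so 7 is optimal.

7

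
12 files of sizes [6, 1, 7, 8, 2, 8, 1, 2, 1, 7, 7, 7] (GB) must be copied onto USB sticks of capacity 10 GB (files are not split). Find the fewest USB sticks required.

Total = 8 + 8 + 7 + 7 + 7 + 7 + 6 + 2 + 2 + 1 + 1 + 1 = 57 GB.
Lower bound: ⌈57/10⌉ = 6 USB sticks.
Also, 7 files each exceed 5 GB, and no two of those can share a USB stick, so at least 7 USB sticks are needed.
A packing using 7 USB sticks:
  USB stick 1: 8 + 2 = 10
  USB stick 2: 8 + 2 = 10
  USB stick 3: 7 + 1 + 1 + 1 = 10
  USB stick 4: 7 = 7
  USB stick 5: 7 = 7
  USB stick 6: 7 = 7
  USB stick 7: 6 = 6
This matches the lower bound, so 7 is optimal.

7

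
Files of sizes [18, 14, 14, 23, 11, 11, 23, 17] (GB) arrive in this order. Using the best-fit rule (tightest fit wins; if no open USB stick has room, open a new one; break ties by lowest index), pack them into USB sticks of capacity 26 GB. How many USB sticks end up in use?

  18 → USB stick 1 (new)  [load 18/26]
  14 → USB stick 2 (new)  [load 14/26]
  14 → USB stick 3 (new)  [load 14/26]
  23 → USB stick 4 (new)  [load 23/26]
  11 → USB stick 2  [load 25/26]
  11 → USB stick 3  [load 25/26]
  23 → USB stick 5 (new)  [load 23/26]
  17 → USB stick 6 (new)  [load 17/26]
6 USB sticks opened.

6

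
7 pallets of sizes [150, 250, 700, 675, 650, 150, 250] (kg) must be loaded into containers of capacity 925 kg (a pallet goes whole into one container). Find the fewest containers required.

4

Total = 700 + 675 + 650 + 250 + 250 + 150 + 150 = 2825 kg.
Lower bound: ⌈2825/925⌉ = 4 containers.
A packing using 4 containers:
  container 1: 700 + 150 = 850
  container 2: 675 + 250 = 925
  container 3: 650 + 250 = 900
  container 4: 150 = 150
This matches the lower bound, so 4 is optimal.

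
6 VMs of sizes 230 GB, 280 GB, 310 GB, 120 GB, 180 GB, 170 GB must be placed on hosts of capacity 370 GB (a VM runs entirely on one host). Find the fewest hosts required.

Total = 310 + 280 + 230 + 180 + 170 + 120 = 1290 GB.
Lower bound: ⌈1290/370⌉ = 4 hosts.
A packing using 4 hosts:
  host 1: 310 = 310
  host 2: 280 = 280
  host 3: 230 + 120 = 350
  host 4: 180 + 170 = 350
This matches the lower bound, so 4 is optimal.

4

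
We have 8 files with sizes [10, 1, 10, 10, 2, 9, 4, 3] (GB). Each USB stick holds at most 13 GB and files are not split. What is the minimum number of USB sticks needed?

4

Total = 10 + 10 + 10 + 9 + 4 + 3 + 2 + 1 = 49 GB.
Lower bound: ⌈49/13⌉ = 4 USB sticks.
A packing using 4 USB sticks:
  USB stick 1: 10 + 3 = 13
  USB stick 2: 10 + 2 + 1 = 13
  USB stick 3: 10 = 10
  USB stick 4: 9 + 4 = 13
This matches the lower bound, so 4 is optimal.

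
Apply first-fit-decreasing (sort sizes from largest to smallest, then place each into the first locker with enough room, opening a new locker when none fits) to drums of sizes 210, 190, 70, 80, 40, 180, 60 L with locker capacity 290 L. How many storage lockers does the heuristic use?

3

Sorted descending: 210, 190, 180, 80, 70, 60, 40.
  210 → locker 1 (new)  [load 210/290]
  190 → locker 2 (new)  [load 190/290]
  180 → locker 3 (new)  [load 180/290]
  80 → locker 1  [load 290/290]
  70 → locker 2  [load 260/290]
  60 → locker 3  [load 240/290]
  40 → locker 3  [load 280/290]
3 storage lockers opened.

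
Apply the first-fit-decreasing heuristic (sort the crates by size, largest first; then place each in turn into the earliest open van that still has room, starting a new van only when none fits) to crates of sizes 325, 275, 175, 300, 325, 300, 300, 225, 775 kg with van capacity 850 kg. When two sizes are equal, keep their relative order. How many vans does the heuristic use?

4

Sorted descending: 775, 325, 325, 300, 300, 300, 275, 225, 175.
  775 → van 1 (new)  [load 775/850]
  325 → van 2 (new)  [load 325/850]
  325 → van 2  [load 650/850]
  300 → van 3 (new)  [load 300/850]
  300 → van 3  [load 600/850]
  300 → van 4 (new)  [load 300/850]
  275 → van 4  [load 575/850]
  225 → van 3  [load 825/850]
  175 → van 2  [load 825/850]
4 vans opened.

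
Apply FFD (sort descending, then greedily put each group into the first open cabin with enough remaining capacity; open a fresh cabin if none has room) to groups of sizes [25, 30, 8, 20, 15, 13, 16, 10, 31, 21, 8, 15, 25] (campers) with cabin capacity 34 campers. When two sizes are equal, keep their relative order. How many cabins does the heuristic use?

8

Sorted descending: 31, 30, 25, 25, 21, 20, 16, 15, 15, 13, 10, 8, 8.
  31 → cabin 1 (new)  [load 31/34]
  30 → cabin 2 (new)  [load 30/34]
  25 → cabin 3 (new)  [load 25/34]
  25 → cabin 4 (new)  [load 25/34]
  21 → cabin 5 (new)  [load 21/34]
  20 → cabin 6 (new)  [load 20/34]
  16 → cabin 7 (new)  [load 16/34]
  15 → cabin 7  [load 31/34]
  15 → cabin 8 (new)  [load 15/34]
  13 → cabin 5  [load 34/34]
  10 → cabin 6  [load 30/34]
  8 → cabin 3  [load 33/34]
  8 → cabin 4  [load 33/34]
8 cabins opened.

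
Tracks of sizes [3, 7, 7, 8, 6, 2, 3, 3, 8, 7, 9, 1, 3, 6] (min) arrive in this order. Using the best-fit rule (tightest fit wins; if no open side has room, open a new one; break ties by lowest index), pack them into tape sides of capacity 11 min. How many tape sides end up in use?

8

  3 → side 1 (new)  [load 3/11]
  7 → side 1  [load 10/11]
  7 → side 2 (new)  [load 7/11]
  8 → side 3 (new)  [load 8/11]
  6 → side 4 (new)  [load 6/11]
  2 → side 3  [load 10/11]
  3 → side 2  [load 10/11]
  3 → side 4  [load 9/11]
  8 → side 5 (new)  [load 8/11]
  7 → side 6 (new)  [load 7/11]
  9 → side 7 (new)  [load 9/11]
  1 → side 1  [load 11/11]
  3 → side 5  [load 11/11]
  6 → side 8 (new)  [load 6/11]
8 tape sides opened.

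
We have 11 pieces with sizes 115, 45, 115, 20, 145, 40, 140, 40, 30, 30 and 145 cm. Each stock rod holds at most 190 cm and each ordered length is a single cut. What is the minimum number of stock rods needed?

Total = 145 + 145 + 140 + 115 + 115 + 45 + 40 + 40 + 30 + 30 + 20 = 865 cm.
Lower bound: ⌈865/190⌉ = 5 stock rods.
A packing using 5 stock rods:
  stock rod 1: 145 + 45 = 190
  stock rod 2: 145 + 40 = 185
  stock rod 3: 140 + 40 = 180
  stock rod 4: 115 + 30 + 30 = 175
  stock rod 5: 115 + 20 = 135
This matches the lower bound, so 5 is optimal.

5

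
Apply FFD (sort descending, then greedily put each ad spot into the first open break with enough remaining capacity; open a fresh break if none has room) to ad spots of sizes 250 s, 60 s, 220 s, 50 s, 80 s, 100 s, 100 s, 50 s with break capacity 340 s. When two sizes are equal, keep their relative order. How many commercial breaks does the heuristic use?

3

Sorted descending: 250, 220, 100, 100, 80, 60, 50, 50.
  250 → break 1 (new)  [load 250/340]
  220 → break 2 (new)  [load 220/340]
  100 → break 2  [load 320/340]
  100 → break 3 (new)  [load 100/340]
  80 → break 1  [load 330/340]
  60 → break 3  [load 160/340]
  50 → break 3  [load 210/340]
  50 → break 3  [load 260/340]
3 commercial breaks opened.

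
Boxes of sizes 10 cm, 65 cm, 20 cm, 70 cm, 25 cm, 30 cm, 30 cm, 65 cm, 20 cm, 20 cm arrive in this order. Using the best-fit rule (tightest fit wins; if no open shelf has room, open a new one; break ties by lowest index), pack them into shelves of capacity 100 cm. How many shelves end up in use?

4

  10 → shelf 1 (new)  [load 10/100]
  65 → shelf 1  [load 75/100]
  20 → shelf 1  [load 95/100]
  70 → shelf 2 (new)  [load 70/100]
  25 → shelf 2  [load 95/100]
  30 → shelf 3 (new)  [load 30/100]
  30 → shelf 3  [load 60/100]
  65 → shelf 4 (new)  [load 65/100]
  20 → shelf 4  [load 85/100]
  20 → shelf 3  [load 80/100]
4 shelves opened.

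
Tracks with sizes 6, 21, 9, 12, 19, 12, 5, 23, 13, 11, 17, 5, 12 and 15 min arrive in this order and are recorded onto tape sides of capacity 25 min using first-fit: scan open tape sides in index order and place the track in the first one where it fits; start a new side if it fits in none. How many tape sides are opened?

  6 → side 1 (new)  [load 6/25]
  21 → side 2 (new)  [load 21/25]
  9 → side 1  [load 15/25]
  12 → side 3 (new)  [load 12/25]
  19 → side 4 (new)  [load 19/25]
  12 → side 3  [load 24/25]
  5 → side 1  [load 20/25]
  23 → side 5 (new)  [load 23/25]
  13 → side 6 (new)  [load 13/25]
  11 → side 6  [load 24/25]
  17 → side 7 (new)  [load 17/25]
  5 → side 1  [load 25/25]
  12 → side 8 (new)  [load 12/25]
  15 → side 9 (new)  [load 15/25]
9 tape sides opened.

9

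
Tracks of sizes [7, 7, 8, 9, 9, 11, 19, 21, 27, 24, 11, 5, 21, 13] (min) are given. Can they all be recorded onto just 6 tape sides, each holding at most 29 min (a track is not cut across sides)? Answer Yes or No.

Total = 192 min; ⌈192/29⌉ = 7.
At least 7 tape sides are required, but only 6 are allowed.

No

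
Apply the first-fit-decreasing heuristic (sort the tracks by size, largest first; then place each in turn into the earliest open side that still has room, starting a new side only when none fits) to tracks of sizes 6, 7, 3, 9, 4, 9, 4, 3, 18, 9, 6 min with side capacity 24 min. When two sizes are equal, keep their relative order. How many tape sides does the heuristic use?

4

Sorted descending: 18, 9, 9, 9, 7, 6, 6, 4, 4, 3, 3.
  18 → side 1 (new)  [load 18/24]
  9 → side 2 (new)  [load 9/24]
  9 → side 2  [load 18/24]
  9 → side 3 (new)  [load 9/24]
  7 → side 3  [load 16/24]
  6 → side 1  [load 24/24]
  6 → side 2  [load 24/24]
  4 → side 3  [load 20/24]
  4 → side 3  [load 24/24]
  3 → side 4 (new)  [load 3/24]
  3 → side 4  [load 6/24]
4 tape sides opened.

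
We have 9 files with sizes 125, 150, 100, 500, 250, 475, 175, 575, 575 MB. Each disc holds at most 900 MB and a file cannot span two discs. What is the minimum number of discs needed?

4

Total = 575 + 575 + 500 + 475 + 250 + 175 + 150 + 125 + 100 = 2925 MB.
Lower bound: ⌈2925/900⌉ = 4 discs.
A packing using 4 discs:
  disc 1: 575 + 250 = 825
  disc 2: 575 + 175 + 150 = 900
  disc 3: 500 + 125 + 100 = 725
  disc 4: 475 = 475
This matches the lower bound, so 4 is optimal.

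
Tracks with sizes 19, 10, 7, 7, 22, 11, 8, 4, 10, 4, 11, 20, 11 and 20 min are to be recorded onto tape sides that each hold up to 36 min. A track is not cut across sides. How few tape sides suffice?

Total = 22 + 20 + 20 + 19 + 11 + 11 + 11 + 10 + 10 + 8 + 7 + 7 + 4 + 4 = 164 min.
Lower bound: ⌈164/36⌉ = 5 tape sides.
A packing using 5 tape sides:
  side 1: 22 + 11 = 33
  side 2: 20 + 11 + 4 = 35
  side 3: 20 + 11 + 4 = 35
  side 4: 19 + 10 + 7 = 36
  side 5: 10 + 8 + 7 = 25
This matches the lower bound, so 5 is optimal.

5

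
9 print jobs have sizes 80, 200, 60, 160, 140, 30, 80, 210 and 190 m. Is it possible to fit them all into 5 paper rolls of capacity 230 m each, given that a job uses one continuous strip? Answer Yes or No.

No

Total = 1150 m; ⌈1150/230⌉ = 5.
The bound of 5 does not rule out 5, but exhaustive search shows no assignment into 5 paper rolls of capacity 230 m exists — the minimum is 6.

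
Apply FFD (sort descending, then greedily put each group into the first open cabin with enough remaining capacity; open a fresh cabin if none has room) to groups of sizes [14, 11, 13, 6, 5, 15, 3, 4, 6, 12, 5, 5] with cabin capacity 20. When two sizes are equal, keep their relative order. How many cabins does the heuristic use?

5

Sorted descending: 15, 14, 13, 12, 11, 6, 6, 5, 5, 5, 4, 3.
  15 → cabin 1 (new)  [load 15/20]
  14 → cabin 2 (new)  [load 14/20]
  13 → cabin 3 (new)  [load 13/20]
  12 → cabin 4 (new)  [load 12/20]
  11 → cabin 5 (new)  [load 11/20]
  6 → cabin 2  [load 20/20]
  6 → cabin 3  [load 19/20]
  5 → cabin 1  [load 20/20]
  5 → cabin 4  [load 17/20]
  5 → cabin 5  [load 16/20]
  4 → cabin 5  [load 20/20]
  3 → cabin 4  [load 20/20]
5 cabins opened.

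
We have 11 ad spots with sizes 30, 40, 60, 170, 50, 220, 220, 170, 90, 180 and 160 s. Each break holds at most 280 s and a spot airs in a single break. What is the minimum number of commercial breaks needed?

6

Total = 220 + 220 + 180 + 170 + 170 + 160 + 90 + 60 + 50 + 40 + 30 = 1390 s.
Lower bound: ⌈1390/280⌉ = 5 commercial breaks.
Also, 6 ad spots each exceed 140 s, and no two of those can share a break, so at least 6 commercial breaks are needed.
A packing using 6 commercial breaks:
  break 1: 220 + 60 = 280
  break 2: 220 + 50 = 270
  break 3: 180 + 90 = 270
  break 4: 170 + 40 + 30 = 240
  break 5: 170 = 170
  break 6: 160 = 160
This matches the lower bound, so 6 is optimal.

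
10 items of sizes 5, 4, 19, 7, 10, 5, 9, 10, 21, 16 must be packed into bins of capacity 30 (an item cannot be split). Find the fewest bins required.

Total = 21 + 19 + 16 + 10 + 10 + 9 + 7 + 5 + 5 + 4 = 106.
Lower bound: ⌈106/30⌉ = 4 bins.
A packing using 4 bins:
  bin 1: 21 + 9 = 30
  bin 2: 19 + 10 = 29
  bin 3: 16 + 10 + 4 = 30
  bin 4: 7 + 5 + 5 = 17
This matches the lower bound, so 4 is optimal.

4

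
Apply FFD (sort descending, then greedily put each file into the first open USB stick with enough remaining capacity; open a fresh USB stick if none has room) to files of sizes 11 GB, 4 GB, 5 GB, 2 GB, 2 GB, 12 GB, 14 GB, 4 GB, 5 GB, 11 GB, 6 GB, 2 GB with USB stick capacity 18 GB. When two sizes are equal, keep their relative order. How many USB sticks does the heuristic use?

Sorted descending: 14, 12, 11, 11, 6, 5, 5, 4, 4, 2, 2, 2.
  14 → USB stick 1 (new)  [load 14/18]
  12 → USB stick 2 (new)  [load 12/18]
  11 → USB stick 3 (new)  [load 11/18]
  11 → USB stick 4 (new)  [load 11/18]
  6 → USB stick 2  [load 18/18]
  5 → USB stick 3  [load 16/18]
  5 → USB stick 4  [load 16/18]
  4 → USB stick 1  [load 18/18]
  4 → USB stick 5 (new)  [load 4/18]
  2 → USB stick 3  [load 18/18]
  2 → USB stick 4  [load 18/18]
  2 → USB stick 5  [load 6/18]
5 USB sticks opened.

5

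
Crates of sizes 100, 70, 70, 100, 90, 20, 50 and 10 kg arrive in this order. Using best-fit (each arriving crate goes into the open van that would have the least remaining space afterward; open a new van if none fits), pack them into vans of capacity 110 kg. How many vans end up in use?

6

  100 → van 1 (new)  [load 100/110]
  70 → van 2 (new)  [load 70/110]
  70 → van 3 (new)  [load 70/110]
  100 → van 4 (new)  [load 100/110]
  90 → van 5 (new)  [load 90/110]
  20 → van 5  [load 110/110]
  50 → van 6 (new)  [load 50/110]
  10 → van 1  [load 110/110]
6 vans opened.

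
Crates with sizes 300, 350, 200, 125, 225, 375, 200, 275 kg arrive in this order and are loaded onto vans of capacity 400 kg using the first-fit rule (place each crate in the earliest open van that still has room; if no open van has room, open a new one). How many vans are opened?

7

  300 → van 1 (new)  [load 300/400]
  350 → van 2 (new)  [load 350/400]
  200 → van 3 (new)  [load 200/400]
  125 → van 3  [load 325/400]
  225 → van 4 (new)  [load 225/400]
  375 → van 5 (new)  [load 375/400]
  200 → van 6 (new)  [load 200/400]
  275 → van 7 (new)  [load 275/400]
7 vans opened.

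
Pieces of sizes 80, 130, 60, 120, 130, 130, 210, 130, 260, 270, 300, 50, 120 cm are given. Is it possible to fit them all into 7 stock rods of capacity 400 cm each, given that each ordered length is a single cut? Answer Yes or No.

Yes

A valid assignment using 6 stock rods:
  stock rod 1: 300 + 80 = 380
  stock rod 2: 270 + 130 = 400
  stock rod 3: 260 + 130 = 390
  stock rod 4: 210 + 130 + 60 = 400
  stock rod 5: 130 + 120 + 120 = 370
  stock rod 6: 50 = 50
That uses only 6 ≤ 7, so 7 stock rods are enough.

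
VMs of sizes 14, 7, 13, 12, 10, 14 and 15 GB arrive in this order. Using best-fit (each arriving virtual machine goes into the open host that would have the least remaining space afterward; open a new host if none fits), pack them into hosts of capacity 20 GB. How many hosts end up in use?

  14 → host 1 (new)  [load 14/20]
  7 → host 2 (new)  [load 7/20]
  13 → host 2  [load 20/20]
  12 → host 3 (new)  [load 12/20]
  10 → host 4 (new)  [load 10/20]
  14 → host 5 (new)  [load 14/20]
  15 → host 6 (new)  [load 15/20]
6 hosts opened.

6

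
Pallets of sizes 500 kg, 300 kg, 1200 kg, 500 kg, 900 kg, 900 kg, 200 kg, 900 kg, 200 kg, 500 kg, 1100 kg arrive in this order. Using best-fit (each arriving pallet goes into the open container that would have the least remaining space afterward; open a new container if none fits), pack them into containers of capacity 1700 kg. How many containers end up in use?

5

  500 → container 1 (new)  [load 500/1700]
  300 → container 1  [load 800/1700]
  1200 → container 2 (new)  [load 1200/1700]
  500 → container 2  [load 1700/1700]
  900 → container 1  [load 1700/1700]
  900 → container 3 (new)  [load 900/1700]
  200 → container 3  [load 1100/1700]
  900 → container 4 (new)  [load 900/1700]
  200 → container 3  [load 1300/1700]
  500 → container 4  [load 1400/1700]
  1100 → container 5 (new)  [load 1100/1700]
5 containers opened.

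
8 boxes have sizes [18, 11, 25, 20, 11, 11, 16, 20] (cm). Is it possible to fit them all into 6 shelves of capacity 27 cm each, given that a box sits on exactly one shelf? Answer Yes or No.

A valid assignment using 6 shelves:
  shelf 1: 25 = 25
  shelf 2: 20 = 20
  shelf 3: 20 = 20
  shelf 4: 18 = 18
  shelf 5: 16 + 11 = 27
  shelf 6: 11 + 11 = 22
Every load is within 27 cm, so 6 shelves suffice.

Yes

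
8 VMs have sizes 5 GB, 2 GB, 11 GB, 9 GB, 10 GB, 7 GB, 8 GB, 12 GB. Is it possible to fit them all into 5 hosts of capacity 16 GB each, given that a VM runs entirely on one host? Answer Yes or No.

A valid assignment using 5 hosts:
  host 1: 12 + 2 = 14
  host 2: 11 + 5 = 16
  host 3: 10 = 10
  host 4: 9 + 7 = 16
  host 5: 8 = 8
Every load is within 16 GB, so 5 hosts suffice.

Yes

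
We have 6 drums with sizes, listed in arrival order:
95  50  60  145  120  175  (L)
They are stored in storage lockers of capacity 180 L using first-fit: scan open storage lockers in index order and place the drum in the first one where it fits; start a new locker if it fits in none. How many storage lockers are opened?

  95 → locker 1 (new)  [load 95/180]
  50 → locker 1  [load 145/180]
  60 → locker 2 (new)  [load 60/180]
  145 → locker 3 (new)  [load 145/180]
  120 → locker 2  [load 180/180]
  175 → locker 4 (new)  [load 175/180]
4 storage lockers opened.

4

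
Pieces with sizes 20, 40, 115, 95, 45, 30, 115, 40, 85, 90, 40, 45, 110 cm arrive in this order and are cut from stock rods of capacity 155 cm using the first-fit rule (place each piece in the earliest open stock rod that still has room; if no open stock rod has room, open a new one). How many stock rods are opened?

7

  20 → stock rod 1 (new)  [load 20/155]
  40 → stock rod 1  [load 60/155]
  115 → stock rod 2 (new)  [load 115/155]
  95 → stock rod 1  [load 155/155]
  45 → stock rod 3 (new)  [load 45/155]
  30 → stock rod 2  [load 145/155]
  115 → stock rod 4 (new)  [load 115/155]
  40 → stock rod 3  [load 85/155]
  85 → stock rod 5 (new)  [load 85/155]
  90 → stock rod 6 (new)  [load 90/155]
  40 → stock rod 3  [load 125/155]
  45 → stock rod 5  [load 130/155]
  110 → stock rod 7 (new)  [load 110/155]
7 stock rods opened.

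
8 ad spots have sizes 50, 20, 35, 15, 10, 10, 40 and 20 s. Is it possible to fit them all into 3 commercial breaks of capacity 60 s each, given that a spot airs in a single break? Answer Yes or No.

Total = 200 s; ⌈200/60⌉ = 4.
At least 4 commercial breaks are required, but only 3 are allowed.

No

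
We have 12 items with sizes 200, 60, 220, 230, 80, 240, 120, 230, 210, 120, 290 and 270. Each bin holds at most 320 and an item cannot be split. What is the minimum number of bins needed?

9

Total = 290 + 270 + 240 + 230 + 230 + 220 + 210 + 200 + 120 + 120 + 80 + 60 = 2270.
Lower bound: ⌈2270/320⌉ = 8 bins.
A packing using 9 bins:
  bin 1: 290 = 290
  bin 2: 270 = 270
  bin 3: 240 + 80 = 320
  bin 4: 230 + 60 = 290
  bin 5: 230 = 230
  bin 6: 220 = 220
  bin 7: 210 = 210
  bin 8: 200 + 120 = 320
  bin 9: 120 = 120
No arrangement into 8 bins stays within capacity, so 9 is optimal.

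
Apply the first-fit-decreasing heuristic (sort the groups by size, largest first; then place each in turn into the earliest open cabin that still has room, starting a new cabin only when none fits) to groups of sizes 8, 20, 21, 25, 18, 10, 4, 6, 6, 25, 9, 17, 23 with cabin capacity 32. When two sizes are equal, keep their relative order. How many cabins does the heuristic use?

7

Sorted descending: 25, 25, 23, 21, 20, 18, 17, 10, 9, 8, 6, 6, 4.
  25 → cabin 1 (new)  [load 25/32]
  25 → cabin 2 (new)  [load 25/32]
  23 → cabin 3 (new)  [load 23/32]
  21 → cabin 4 (new)  [load 21/32]
  20 → cabin 5 (new)  [load 20/32]
  18 → cabin 6 (new)  [load 18/32]
  17 → cabin 7 (new)  [load 17/32]
  10 → cabin 4  [load 31/32]
  9 → cabin 3  [load 32/32]
  8 → cabin 5  [load 28/32]
  6 → cabin 1  [load 31/32]
  6 → cabin 2  [load 31/32]
  4 → cabin 5  [load 32/32]
7 cabins opened.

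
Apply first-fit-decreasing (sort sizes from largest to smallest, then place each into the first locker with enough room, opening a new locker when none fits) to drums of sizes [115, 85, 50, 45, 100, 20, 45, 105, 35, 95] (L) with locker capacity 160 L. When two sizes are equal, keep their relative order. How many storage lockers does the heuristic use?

Sorted descending: 115, 105, 100, 95, 85, 50, 45, 45, 35, 20.
  115 → locker 1 (new)  [load 115/160]
  105 → locker 2 (new)  [load 105/160]
  100 → locker 3 (new)  [load 100/160]
  95 → locker 4 (new)  [load 95/160]
  85 → locker 5 (new)  [load 85/160]
  50 → locker 2  [load 155/160]
  45 → locker 1  [load 160/160]
  45 → locker 3  [load 145/160]
  35 → locker 4  [load 130/160]
  20 → locker 4  [load 150/160]
5 storage lockers opened.

5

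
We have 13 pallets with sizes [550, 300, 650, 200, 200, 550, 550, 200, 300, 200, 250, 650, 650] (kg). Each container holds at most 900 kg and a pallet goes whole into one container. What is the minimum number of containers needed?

7

Total = 650 + 650 + 650 + 550 + 550 + 550 + 300 + 300 + 250 + 200 + 200 + 200 + 200 = 5250 kg.
Lower bound: ⌈5250/900⌉ = 6 containers.
A packing using 7 containers:
  container 1: 650 + 250 = 900
  container 2: 650 + 200 = 850
  container 3: 650 + 200 = 850
  container 4: 550 + 300 = 850
  container 5: 550 + 300 = 850
  container 6: 550 + 200 = 750
  container 7: 200 = 200
No arrangement into 6 containers stays within capacity, so 7 is optimal.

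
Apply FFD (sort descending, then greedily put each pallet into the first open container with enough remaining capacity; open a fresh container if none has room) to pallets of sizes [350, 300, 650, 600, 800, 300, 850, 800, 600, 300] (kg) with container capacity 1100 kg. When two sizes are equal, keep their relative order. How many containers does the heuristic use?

Sorted descending: 850, 800, 800, 650, 600, 600, 350, 300, 300, 300.
  850 → container 1 (new)  [load 850/1100]
  800 → container 2 (new)  [load 800/1100]
  800 → container 3 (new)  [load 800/1100]
  650 → container 4 (new)  [load 650/1100]
  600 → container 5 (new)  [load 600/1100]
  600 → container 6 (new)  [load 600/1100]
  350 → container 4  [load 1000/1100]
  300 → container 2  [load 1100/1100]
  300 → container 3  [load 1100/1100]
  300 → container 5  [load 900/1100]
6 containers opened.

6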